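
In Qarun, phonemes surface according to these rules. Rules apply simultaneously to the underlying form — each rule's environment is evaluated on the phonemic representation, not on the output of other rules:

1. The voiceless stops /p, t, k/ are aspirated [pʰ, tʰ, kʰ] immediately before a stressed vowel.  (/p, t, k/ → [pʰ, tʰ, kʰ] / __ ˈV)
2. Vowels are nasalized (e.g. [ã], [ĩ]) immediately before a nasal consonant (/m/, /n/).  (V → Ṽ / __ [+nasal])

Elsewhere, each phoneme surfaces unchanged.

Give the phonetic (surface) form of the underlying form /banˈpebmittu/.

[bãnˈpʰebmittu]

/a/ (between /b/ and /n/) occurs before a nasal consonant → [ã] by rule 2.
/p/ — between /n/ and /e/, immediately before a stressed vowel — surfaces as [pʰ] (rule 1).
/e/ — between /p/ and /b/; rule 2 does not apply here → [e].
/i/ (between /m/ and /t/) fails the environment for rule 2, so it stays [i].
/t/ (between /i/ and /t/) is in the target of rule 1 but the environment (immediately before a stressed vowel) is not met → [t].
/t/ (between /t/ and /u/): rule 1 targets it, but not immediately before a stressed vowel → unchanged [t].
/u/ (word-final) is in the target of rule 2 but the environment (before a nasal consonant) is not met → [u].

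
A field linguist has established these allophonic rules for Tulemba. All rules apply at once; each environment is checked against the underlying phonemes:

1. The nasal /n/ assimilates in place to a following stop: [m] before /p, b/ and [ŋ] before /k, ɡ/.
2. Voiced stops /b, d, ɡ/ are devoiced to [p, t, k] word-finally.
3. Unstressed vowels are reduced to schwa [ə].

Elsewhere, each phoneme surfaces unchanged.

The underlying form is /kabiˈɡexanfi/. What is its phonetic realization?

/k/ — not in any rule's target class → [k].
/a/ — between /k/ and /b/, in an unstressed syllable — surfaces as [ə] (rule 3).
/b/ (between /a/ and /i/) fails the environment for rule 2, so it stays [b].
/i/ (between /b/ and /ɡ/) occurs in an unstressed syllable → [ə] by rule 3.
/ɡ/ (between /i/ and /e/) fails the environment for rule 2, so it stays [ɡ].
/e/ — between /ɡ/ and /x/; rule 3 does not apply here → [e].
/x/ — not in any rule's target class → [x].
/a/ (between /x/ and /n/) occurs in an unstressed syllable → [ə] by rule 3.
/n/ — between /a/ and /f/; rule 1 does not apply here → [n].
/f/ — not in any rule's target class → [f].
/i/ (word-final) occurs in an unstressed syllable → [ə] by rule 3.

[kəbəˈɡexənfə]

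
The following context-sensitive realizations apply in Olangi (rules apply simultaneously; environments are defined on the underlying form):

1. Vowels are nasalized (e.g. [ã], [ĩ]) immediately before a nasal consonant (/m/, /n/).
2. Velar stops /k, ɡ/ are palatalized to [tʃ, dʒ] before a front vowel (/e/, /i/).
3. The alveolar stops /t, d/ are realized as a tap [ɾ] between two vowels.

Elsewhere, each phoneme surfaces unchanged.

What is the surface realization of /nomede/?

/n/ stays [n].
/o/ meets the environment for rule 1 (before a nasal consonant) → [õ].
/m/ (between /o/ and /e/): no rule targets it → [m].
/e/ (between /m/ and /d/) fails the environment for rule 1, so it stays [e].
/d/ (between /e/ and /e/) occurs between two vowels → [ɾ] by rule 3.
/e/ (word-final) is in the target of rule 1 but the environment (before a nasal consonant) is not met → [e].

[nõmeɾe]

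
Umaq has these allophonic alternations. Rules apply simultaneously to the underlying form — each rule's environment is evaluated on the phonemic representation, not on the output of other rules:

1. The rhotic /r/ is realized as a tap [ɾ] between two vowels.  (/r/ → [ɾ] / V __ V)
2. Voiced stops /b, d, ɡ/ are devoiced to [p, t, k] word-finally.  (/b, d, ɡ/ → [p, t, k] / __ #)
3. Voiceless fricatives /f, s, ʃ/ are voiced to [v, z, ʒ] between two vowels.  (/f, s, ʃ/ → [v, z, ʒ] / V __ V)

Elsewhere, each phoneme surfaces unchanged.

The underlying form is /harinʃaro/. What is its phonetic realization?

/r/ (between /a/ and /i/): between two vowels, so rule 1 applies → [ɾ].
/ʃ/ (between /n/ and /a/) is in the target of rule 3 but the environment (between two vowels) is not met → [ʃ].
Rule 1 applies to /r/ (between /a/ and /o/: between two vowels) → [ɾ].

[haɾinʃaɾo]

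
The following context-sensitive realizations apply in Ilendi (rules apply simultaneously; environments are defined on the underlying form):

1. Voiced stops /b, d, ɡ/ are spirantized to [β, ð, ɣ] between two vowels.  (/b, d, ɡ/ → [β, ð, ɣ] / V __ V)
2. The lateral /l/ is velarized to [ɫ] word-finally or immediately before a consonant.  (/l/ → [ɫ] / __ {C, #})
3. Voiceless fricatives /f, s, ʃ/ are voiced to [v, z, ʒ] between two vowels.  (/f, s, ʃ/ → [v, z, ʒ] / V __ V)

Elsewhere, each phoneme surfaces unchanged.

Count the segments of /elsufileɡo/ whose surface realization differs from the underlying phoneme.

3

Segments that undergo a rule: /l/ → [ɫ] (rule 2); /f/ → [v] (rule 3); /ɡ/ → [ɣ] (rule 1).
All other segments surface unchanged.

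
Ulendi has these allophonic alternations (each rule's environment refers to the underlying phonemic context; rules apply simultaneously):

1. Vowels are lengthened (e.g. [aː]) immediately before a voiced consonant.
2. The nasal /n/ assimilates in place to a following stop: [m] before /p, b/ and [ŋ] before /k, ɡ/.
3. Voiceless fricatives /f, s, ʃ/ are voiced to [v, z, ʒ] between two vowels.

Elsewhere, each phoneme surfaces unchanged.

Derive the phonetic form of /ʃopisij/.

/ʃ/ (word-initial) is in the target of rule 3 but the environment (between two vowels) is not met → [ʃ].
/o/ (between /ʃ/ and /p/): rule 1 targets it, but not before a voiced consonant → unchanged [o].
/p/ stays [p].
/i/ (between /p/ and /s/): rule 1 targets it, but not before a voiced consonant → unchanged [i].
/s/ meets the environment for rule 3 (between two vowels) → [z].
/i/ — between /s/ and /j/, before a voiced consonant — surfaces as [iː] (rule 1).
/j/ stays [j].

[ʃopiziːj]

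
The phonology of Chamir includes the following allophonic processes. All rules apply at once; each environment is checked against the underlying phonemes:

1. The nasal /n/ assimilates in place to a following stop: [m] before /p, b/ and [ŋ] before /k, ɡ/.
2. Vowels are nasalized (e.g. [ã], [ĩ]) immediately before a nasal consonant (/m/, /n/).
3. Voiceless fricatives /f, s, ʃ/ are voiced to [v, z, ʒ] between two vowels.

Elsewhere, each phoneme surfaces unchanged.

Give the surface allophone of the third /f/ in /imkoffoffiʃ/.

[f]

/f/ (between /o/ and /f/): rule 3 targets it, but not between two vowels → unchanged [f].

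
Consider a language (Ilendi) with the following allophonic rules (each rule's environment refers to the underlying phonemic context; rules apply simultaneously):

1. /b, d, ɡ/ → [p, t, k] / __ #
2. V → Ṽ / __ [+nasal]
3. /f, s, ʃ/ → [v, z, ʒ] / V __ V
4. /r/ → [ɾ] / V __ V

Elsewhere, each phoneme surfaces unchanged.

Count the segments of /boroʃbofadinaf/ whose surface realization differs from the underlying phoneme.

Segments that undergo a rule: /r/ → [ɾ] (rule 4); /f/ → [v] (rule 3); /i/ → [ĩ] (rule 2).
All other segments surface unchanged.

3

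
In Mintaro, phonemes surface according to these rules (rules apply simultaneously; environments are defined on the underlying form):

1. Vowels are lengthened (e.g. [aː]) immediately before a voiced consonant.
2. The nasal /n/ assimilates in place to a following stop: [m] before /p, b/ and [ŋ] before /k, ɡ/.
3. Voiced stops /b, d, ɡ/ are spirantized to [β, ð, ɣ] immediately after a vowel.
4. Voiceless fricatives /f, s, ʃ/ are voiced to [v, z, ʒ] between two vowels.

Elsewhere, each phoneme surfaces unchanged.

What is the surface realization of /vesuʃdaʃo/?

/e/ (between /v/ and /s/) is in the target of rule 1 but the environment (before a voiced consonant) is not met → [e].
/s/ (between /e/ and /u/): between two vowels, so rule 4 applies → [z].
/u/ — between /s/ and /ʃ/; rule 1 does not apply here → [u].
/ʃ/ (between /u/ and /d/) fails the environment for rule 4, so it stays [ʃ].
/d/ (between /ʃ/ and /a/) fails the environment for rule 3, so it stays [d].
/a/ — between /d/ and /ʃ/; rule 1 does not apply here → [a].
/ʃ/ — between /a/ and /o/, between two vowels — surfaces as [ʒ] (rule 4).
/o/ (word-final) is in the target of rule 1 but the environment (before a voiced consonant) is not met → [o].

[vezuʃdaʒo]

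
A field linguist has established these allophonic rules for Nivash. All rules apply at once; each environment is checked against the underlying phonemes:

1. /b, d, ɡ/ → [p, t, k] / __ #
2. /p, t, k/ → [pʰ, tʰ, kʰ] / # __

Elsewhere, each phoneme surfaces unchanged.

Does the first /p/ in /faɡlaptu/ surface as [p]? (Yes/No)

Yes

/p/ (between /a/ and /t/): rule 2 targets it, but not word-initially → unchanged [p].
The actual realization is [p], which matches [p].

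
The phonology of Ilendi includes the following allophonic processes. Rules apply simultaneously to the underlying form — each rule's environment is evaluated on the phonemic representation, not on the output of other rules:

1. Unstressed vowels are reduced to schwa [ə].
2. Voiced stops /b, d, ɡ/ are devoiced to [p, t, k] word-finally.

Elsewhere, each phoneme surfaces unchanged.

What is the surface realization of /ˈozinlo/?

/o/ — word-initial; rule 1 does not apply here → [o].
/i/ — between /z/ and /n/, in an unstressed syllable — surfaces as [ə] (rule 1).
/o/ (word-final) occurs in an unstressed syllable → [ə] by rule 1.

[ˈozənlə]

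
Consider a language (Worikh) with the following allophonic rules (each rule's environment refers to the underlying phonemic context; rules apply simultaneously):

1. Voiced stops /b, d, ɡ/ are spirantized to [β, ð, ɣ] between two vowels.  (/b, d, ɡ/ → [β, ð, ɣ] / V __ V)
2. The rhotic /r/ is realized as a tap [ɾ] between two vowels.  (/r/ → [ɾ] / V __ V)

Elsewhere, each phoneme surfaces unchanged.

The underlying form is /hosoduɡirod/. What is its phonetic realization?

/h/ (word-initial): no rule targets it → [h].
/o/ (between /h/ and /s/): no rule targets it → [o].
/s/ (between /o/ and /o/) is unaffected → [s].
/o/ stays [o].
/d/ (between /o/ and /u/) occurs between two vowels → [ð] by rule 1.
/u/ — not in any rule's target class → [u].
/ɡ/ — between /u/ and /i/, between two vowels — surfaces as [ɣ] (rule 1).
/i/ — not in any rule's target class → [i].
/r/ — between /i/ and /o/, between two vowels — surfaces as [ɾ] (rule 2).
/o/ — not in any rule's target class → [o].
/d/ (word-final) fails the environment for rule 1, so it stays [d].

[hosoðuɣiɾod]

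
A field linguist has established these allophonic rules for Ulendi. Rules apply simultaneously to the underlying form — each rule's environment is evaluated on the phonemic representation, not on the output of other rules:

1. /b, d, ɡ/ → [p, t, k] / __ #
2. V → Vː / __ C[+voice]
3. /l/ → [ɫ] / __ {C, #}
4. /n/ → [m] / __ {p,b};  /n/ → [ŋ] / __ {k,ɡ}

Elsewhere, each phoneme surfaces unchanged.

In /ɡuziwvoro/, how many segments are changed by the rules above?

3

Segments that undergo a rule: /u/ → [uː] (rule 2); /i/ → [iː] (rule 2); /o/ → [oː] (rule 2).
All other segments surface unchanged.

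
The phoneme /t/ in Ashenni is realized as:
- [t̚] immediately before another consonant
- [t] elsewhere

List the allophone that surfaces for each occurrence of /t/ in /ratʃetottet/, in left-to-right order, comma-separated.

Occurrence 1 (position 3): immediately before another consonant → [t̚].
Occurrence 2 (position 6): no conditioning environment matches → elsewhere allophone [t].
Occurrence 3 (position 8): immediately before another consonant → [t̚].
Occurrence 4 (position 9): no conditioning environment matches → elsewhere allophone [t].
Occurrence 5 (position 11): no conditioning environment matches → elsewhere allophone [t].

[t̚], [t], [t̚], [t], [t]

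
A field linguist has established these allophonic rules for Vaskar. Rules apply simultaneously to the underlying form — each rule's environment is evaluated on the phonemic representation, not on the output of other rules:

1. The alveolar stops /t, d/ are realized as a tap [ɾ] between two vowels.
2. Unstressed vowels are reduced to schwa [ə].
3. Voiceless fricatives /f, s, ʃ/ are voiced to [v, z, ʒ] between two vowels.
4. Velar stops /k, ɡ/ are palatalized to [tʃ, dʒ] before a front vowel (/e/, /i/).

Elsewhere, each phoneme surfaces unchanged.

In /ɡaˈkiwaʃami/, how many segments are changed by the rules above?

6

Segments that undergo a rule: /a/ → [ə] (rule 2); /k/ → [tʃ] (rule 4); /a/ → [ə] (rule 2); /ʃ/ → [ʒ] (rule 3); /a/ → [ə] (rule 2); /i/ → [ə] (rule 2).
All other segments surface unchanged.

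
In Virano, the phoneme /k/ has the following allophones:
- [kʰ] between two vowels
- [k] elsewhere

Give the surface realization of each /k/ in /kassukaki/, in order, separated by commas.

[k], [kʰ], [kʰ]

Occurrence 1 (position 1): no conditioning environment matches → elsewhere allophone [k].
Occurrence 2 (position 6): between two vowels → [kʰ].
Occurrence 3 (position 8): between two vowels → [kʰ].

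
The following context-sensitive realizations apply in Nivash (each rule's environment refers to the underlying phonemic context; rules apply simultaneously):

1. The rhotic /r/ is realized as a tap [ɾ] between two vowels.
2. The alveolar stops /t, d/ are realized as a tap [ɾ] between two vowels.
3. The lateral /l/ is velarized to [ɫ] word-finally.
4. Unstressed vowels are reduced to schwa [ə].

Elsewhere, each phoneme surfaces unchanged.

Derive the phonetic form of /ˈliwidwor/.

/l/ (word-initial) is in the target of rule 3 but the environment (word-finally) is not met → [l].
/i/ — between /l/ and /w/; rule 4 does not apply here → [i].
/w/ stays [w].
/i/ (between /w/ and /d/): in an unstressed syllable, so rule 4 applies → [ə].
/d/ (between /i/ and /w/): rule 2 targets it, but not between two vowels → unchanged [d].
/w/ (between /d/ and /o/) is unaffected → [w].
/o/ (between /w/ and /r/): in an unstressed syllable, so rule 4 applies → [ə].
/r/ (word-final) is in the target of rule 1 but the environment (between two vowels) is not met → [r].

[ˈliwədwər]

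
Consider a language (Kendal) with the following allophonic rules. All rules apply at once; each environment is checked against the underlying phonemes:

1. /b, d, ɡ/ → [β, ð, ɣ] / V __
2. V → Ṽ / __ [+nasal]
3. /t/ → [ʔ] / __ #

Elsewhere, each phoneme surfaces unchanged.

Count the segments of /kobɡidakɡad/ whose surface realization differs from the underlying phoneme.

3

Segments that undergo a rule: /b/ → [β] (rule 1); /d/ → [ð] (rule 1); /d/ → [ð] (rule 1).
All other segments surface unchanged.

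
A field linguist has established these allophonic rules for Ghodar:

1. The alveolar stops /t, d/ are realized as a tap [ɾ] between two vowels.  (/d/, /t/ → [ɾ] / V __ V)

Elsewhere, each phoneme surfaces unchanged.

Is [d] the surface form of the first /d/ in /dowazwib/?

/d/ (word-initial) is in the target of rule 1 but the environment (between two vowels) is not met → [d].
The actual realization is [d], which matches [d].

Yes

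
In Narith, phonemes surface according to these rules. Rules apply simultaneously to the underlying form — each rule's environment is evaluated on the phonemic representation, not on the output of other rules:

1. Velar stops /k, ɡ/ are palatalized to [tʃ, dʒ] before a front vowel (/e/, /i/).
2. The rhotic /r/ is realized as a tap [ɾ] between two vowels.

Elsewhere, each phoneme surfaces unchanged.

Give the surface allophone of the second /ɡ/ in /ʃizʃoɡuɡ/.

[ɡ]

/ɡ/ (word-final): rule 1 targets it, but not before a front vowel → unchanged [ɡ].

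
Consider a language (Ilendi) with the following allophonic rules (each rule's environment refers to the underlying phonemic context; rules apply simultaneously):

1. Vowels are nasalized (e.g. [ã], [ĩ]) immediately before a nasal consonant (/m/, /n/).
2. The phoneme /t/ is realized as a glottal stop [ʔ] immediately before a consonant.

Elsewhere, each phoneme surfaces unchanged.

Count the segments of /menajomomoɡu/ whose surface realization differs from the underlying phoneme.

3

Segments that undergo a rule: /e/ → [ẽ] (rule 1); /o/ → [õ] (rule 1); /o/ → [õ] (rule 1).
All other segments surface unchanged.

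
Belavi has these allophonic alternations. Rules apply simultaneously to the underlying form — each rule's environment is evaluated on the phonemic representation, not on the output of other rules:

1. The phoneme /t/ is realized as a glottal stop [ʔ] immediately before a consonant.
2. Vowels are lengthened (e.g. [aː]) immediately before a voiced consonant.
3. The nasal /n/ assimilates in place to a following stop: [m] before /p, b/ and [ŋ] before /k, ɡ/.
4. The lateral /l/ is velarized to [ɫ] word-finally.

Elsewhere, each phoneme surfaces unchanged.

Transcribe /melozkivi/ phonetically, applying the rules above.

/m/ (word-initial) is unaffected → [m].
/e/ — between /m/ and /l/, before a voiced consonant — surfaces as [eː] (rule 2).
/l/ — between /e/ and /o/; rule 4 does not apply here → [l].
/o/ (between /l/ and /z/) occurs before a voiced consonant → [oː] by rule 2.
/z/ stays [z].
/k/ (between /z/ and /i/) is unaffected → [k].
Rule 2 applies to /i/ (between /k/ and /v/: before a voiced consonant) → [iː].
/v/ — not in any rule's target class → [v].
/i/ (word-final) fails the environment for rule 2, so it stays [i].

[meːloːzkiːvi]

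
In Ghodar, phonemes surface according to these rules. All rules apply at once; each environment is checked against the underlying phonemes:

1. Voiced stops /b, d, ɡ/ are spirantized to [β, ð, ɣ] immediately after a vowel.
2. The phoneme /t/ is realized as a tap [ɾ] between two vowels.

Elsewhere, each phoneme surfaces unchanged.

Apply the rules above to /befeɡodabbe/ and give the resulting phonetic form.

[befeɣoðaβbe]

/b/ — word-initial; rule 1 does not apply here → [b].
/e/ (between /b/ and /f/): no rule targets it → [e].
/f/ — not in any rule's target class → [f].
/e/ stays [e].
Rule 1 applies to /ɡ/ (between /e/ and /o/: immediately after a vowel) → [ɣ].
/o/ stays [o].
/d/ (between /o/ and /a/): immediately after a vowel, so rule 1 applies → [ð].
/a/ stays [a].
/b/ — between /a/ and /b/, immediately after a vowel — surfaces as [β] (rule 1).
/b/ (between /b/ and /e/): rule 1 targets it, but not immediately after a vowel → unchanged [b].
/e/ stays [e].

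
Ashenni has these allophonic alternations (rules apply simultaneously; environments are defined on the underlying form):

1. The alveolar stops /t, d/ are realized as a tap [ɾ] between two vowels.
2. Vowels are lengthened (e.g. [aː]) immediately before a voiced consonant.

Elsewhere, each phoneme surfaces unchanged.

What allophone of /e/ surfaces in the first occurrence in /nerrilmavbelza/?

/e/ meets the environment for rule 2 (before a voiced consonant) → [eː].

[eː]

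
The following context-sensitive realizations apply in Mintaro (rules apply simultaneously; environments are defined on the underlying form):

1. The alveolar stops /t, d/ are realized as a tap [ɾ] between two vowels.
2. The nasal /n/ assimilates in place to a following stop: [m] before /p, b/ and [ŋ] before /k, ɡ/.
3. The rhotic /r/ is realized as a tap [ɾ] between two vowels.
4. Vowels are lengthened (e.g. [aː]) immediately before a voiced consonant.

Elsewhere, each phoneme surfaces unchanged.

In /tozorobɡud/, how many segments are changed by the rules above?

Segments that undergo a rule: /o/ → [oː] (rule 4); /o/ → [oː] (rule 4); /r/ → [ɾ] (rule 3); /o/ → [oː] (rule 4); /u/ → [uː] (rule 4).
All other segments surface unchanged.

5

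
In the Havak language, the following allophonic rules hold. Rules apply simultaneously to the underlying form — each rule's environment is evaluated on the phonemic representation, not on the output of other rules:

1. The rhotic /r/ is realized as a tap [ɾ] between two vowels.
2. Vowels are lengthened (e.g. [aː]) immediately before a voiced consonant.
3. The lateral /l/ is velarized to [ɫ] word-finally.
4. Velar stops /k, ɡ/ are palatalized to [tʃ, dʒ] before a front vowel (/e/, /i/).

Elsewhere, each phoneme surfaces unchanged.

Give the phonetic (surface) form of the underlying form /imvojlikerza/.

[iːmvoːjlitʃeːrza]

/i/ (word-initial) occurs before a voiced consonant → [iː] by rule 2.
/o/ (between /v/ and /j/): before a voiced consonant, so rule 2 applies → [oː].
/l/ — between /j/ and /i/; rule 3 does not apply here → [l].
/i/ (between /l/ and /k/) is in the target of rule 2 but the environment (before a voiced consonant) is not met → [i].
/k/ meets the environment for rule 4 (before a front vowel) → [tʃ].
/e/ (between /k/ and /r/) occurs before a voiced consonant → [eː] by rule 2.
/r/ — between /e/ and /z/; rule 1 does not apply here → [r].
/a/ (word-final) fails the environment for rule 2, so it stays [a].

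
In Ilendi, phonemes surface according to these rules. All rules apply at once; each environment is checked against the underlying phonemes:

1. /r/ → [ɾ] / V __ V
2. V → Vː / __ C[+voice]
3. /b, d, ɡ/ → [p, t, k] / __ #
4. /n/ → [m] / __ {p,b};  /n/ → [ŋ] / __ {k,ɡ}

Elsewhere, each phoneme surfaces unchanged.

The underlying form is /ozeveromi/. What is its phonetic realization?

/o/ — word-initial, before a voiced consonant — surfaces as [oː] (rule 2).
/z/ stays [z].
/e/ — between /z/ and /v/, before a voiced consonant — surfaces as [eː] (rule 2).
/v/ — not in any rule's target class → [v].
/e/ (between /v/ and /r/) occurs before a voiced consonant → [eː] by rule 2.
Rule 1 applies to /r/ (between /e/ and /o/: between two vowels) → [ɾ].
Rule 2 applies to /o/ (between /r/ and /m/: before a voiced consonant) → [oː].
/m/ (between /o/ and /i/): no rule targets it → [m].
/i/ (word-final) is in the target of rule 2 but the environment (before a voiced consonant) is not met → [i].

[oːzeːveːɾoːmi]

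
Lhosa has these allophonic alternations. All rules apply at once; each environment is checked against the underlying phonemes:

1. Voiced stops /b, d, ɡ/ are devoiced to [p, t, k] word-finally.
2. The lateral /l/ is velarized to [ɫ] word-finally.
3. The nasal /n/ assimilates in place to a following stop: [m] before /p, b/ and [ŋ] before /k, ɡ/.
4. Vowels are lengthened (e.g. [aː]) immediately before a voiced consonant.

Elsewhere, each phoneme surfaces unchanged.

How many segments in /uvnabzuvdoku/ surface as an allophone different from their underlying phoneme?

Segments that undergo a rule: /u/ → [uː] (rule 4); /a/ → [aː] (rule 4); /u/ → [uː] (rule 4).
All other segments surface unchanged.

3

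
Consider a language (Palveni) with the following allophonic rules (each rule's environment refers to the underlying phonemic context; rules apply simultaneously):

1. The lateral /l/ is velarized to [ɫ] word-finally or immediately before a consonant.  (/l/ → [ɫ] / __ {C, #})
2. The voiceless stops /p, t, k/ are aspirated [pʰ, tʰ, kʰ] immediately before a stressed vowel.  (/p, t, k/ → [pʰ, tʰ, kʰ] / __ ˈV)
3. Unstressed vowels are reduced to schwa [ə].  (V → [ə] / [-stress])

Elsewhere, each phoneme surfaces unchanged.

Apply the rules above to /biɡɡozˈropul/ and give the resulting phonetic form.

Rule 3 applies to /i/ (between /b/ and /ɡ/: in an unstressed syllable) → [ə].
/o/ (between /ɡ/ and /z/): in an unstressed syllable, so rule 3 applies → [ə].
/o/ (between /r/ and /p/) is in the target of rule 3 but the environment (in an unstressed syllable) is not met → [o].
/p/ (between /o/ and /u/): rule 2 targets it, but not immediately before a stressed vowel → unchanged [p].
/u/ (between /p/ and /l/) occurs in an unstressed syllable → [ə] by rule 3.
Rule 1 applies to /l/ (word-final: word-finally or immediately before a consonant) → [ɫ].

[bəɡɡəzˈropəɫ]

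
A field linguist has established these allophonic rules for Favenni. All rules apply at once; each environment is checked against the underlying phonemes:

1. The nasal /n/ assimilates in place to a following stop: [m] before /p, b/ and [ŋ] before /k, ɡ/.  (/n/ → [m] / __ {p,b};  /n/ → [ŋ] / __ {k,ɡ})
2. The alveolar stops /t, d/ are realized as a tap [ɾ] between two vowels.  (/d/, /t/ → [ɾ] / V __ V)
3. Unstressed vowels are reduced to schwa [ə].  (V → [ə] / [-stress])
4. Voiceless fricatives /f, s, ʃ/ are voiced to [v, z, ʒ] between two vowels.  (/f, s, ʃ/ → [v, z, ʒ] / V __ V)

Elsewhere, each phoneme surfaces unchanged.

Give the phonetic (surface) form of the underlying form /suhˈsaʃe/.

/s/ — word-initial; rule 4 does not apply here → [s].
/u/ meets the environment for rule 3 (in an unstressed syllable) → [ə].
/s/ (between /h/ and /a/): rule 4 targets it, but not between two vowels → unchanged [s].
/a/ (between /s/ and /ʃ/) is in the target of rule 3 but the environment (in an unstressed syllable) is not met → [a].
Rule 4 applies to /ʃ/ (between /a/ and /e/: between two vowels) → [ʒ].
/e/ — word-final, in an unstressed syllable — surfaces as [ə] (rule 3).

[səhˈsaʒə]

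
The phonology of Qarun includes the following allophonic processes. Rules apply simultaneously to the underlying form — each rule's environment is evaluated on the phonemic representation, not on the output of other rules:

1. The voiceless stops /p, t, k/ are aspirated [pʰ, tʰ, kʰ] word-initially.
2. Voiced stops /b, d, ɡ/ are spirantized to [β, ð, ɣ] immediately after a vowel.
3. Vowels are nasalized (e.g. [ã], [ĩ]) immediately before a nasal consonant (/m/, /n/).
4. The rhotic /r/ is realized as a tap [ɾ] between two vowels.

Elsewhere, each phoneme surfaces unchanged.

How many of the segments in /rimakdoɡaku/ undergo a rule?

2

Segments that undergo a rule: /i/ → [ĩ] (rule 3); /ɡ/ → [ɣ] (rule 2).
All other segments surface unchanged.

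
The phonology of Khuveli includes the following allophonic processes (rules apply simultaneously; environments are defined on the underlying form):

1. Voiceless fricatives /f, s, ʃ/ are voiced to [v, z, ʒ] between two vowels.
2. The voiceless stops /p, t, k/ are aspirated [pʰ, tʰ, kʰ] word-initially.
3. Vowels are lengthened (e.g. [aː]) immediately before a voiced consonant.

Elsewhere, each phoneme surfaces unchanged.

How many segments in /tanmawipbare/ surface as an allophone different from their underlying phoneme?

4

Segments that undergo a rule: /t/ → [tʰ] (rule 2); /a/ → [aː] (rule 3); /a/ → [aː] (rule 3); /a/ → [aː] (rule 3).
All other segments surface unchanged.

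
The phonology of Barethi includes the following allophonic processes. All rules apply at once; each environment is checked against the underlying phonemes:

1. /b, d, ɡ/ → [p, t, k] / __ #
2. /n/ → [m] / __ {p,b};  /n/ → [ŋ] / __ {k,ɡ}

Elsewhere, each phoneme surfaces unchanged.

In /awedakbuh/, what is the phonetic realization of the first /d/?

/d/ (between /e/ and /a/) is in the target of rule 1 but the environment (word-finally) is not met → [d].

[d]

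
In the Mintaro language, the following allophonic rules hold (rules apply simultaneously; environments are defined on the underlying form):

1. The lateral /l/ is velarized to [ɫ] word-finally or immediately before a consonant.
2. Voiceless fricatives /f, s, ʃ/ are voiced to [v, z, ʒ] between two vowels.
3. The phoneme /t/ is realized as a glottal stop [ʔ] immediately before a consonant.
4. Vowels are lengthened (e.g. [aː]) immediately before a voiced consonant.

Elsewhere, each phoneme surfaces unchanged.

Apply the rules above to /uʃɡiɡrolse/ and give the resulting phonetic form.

/u/ (word-initial): rule 4 targets it, but not before a voiced consonant → unchanged [u].
/ʃ/ — between /u/ and /ɡ/; rule 2 does not apply here → [ʃ].
/i/ (between /ɡ/ and /ɡ/) occurs before a voiced consonant → [iː] by rule 4.
Rule 4 applies to /o/ (between /r/ and /l/: before a voiced consonant) → [oː].
/l/ (between /o/ and /s/): word-finally or immediately before a consonant, so rule 1 applies → [ɫ].
/s/ — between /l/ and /e/; rule 2 does not apply here → [s].
/e/ (word-final) is in the target of rule 4 but the environment (before a voiced consonant) is not met → [e].

[uʃɡiːɡroːɫse]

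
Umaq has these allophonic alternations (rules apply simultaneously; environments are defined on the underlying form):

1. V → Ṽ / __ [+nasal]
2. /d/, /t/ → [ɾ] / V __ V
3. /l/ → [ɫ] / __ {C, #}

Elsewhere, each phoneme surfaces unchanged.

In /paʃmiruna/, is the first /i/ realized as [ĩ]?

/i/ (between /m/ and /r/) fails the environment for rule 1, so it stays [i].
The actual realization is [i], not [ĩ].

No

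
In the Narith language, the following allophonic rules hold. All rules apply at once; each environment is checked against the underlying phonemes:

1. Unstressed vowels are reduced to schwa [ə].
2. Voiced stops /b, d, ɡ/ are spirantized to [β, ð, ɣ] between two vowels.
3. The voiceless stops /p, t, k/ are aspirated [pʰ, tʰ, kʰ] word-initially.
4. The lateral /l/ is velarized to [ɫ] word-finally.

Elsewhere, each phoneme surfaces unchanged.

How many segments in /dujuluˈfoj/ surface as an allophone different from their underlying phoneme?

3

Segments that undergo a rule: /u/ → [ə] (rule 1); /u/ → [ə] (rule 1); /u/ → [ə] (rule 1).
All other segments surface unchanged.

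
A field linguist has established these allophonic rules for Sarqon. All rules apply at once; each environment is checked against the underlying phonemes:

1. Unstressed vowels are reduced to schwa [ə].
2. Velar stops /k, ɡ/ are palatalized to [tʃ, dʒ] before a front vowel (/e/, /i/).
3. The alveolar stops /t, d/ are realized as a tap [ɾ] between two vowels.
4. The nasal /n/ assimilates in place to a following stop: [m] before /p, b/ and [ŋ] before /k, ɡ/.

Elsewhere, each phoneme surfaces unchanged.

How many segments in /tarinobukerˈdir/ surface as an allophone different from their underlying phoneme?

6

Segments that undergo a rule: /a/ → [ə] (rule 1); /i/ → [ə] (rule 1); /o/ → [ə] (rule 1); /u/ → [ə] (rule 1); /k/ → [tʃ] (rule 2); /e/ → [ə] (rule 1).
All other segments surface unchanged.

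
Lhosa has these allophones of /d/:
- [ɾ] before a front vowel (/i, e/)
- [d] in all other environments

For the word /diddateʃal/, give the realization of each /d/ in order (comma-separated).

[ɾ], [d], [d]

Occurrence 1 (position 1): before a front vowel (/i, e/) → [ɾ].
Occurrence 2 (position 3): no conditioning environment matches → elsewhere allophone [d].
Occurrence 3 (position 4): no conditioning environment matches → elsewhere allophone [d].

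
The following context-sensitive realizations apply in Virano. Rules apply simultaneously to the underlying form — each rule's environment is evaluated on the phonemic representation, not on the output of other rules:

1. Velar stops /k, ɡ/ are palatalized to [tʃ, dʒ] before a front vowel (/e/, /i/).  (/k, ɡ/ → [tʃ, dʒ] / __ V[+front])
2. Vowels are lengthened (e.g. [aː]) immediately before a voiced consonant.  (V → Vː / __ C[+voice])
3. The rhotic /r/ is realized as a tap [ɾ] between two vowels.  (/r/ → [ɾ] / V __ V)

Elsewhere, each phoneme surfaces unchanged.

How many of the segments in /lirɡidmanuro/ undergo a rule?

6

Segments that undergo a rule: /i/ → [iː] (rule 2); /ɡ/ → [dʒ] (rule 1); /i/ → [iː] (rule 2); /a/ → [aː] (rule 2); /u/ → [uː] (rule 2); /r/ → [ɾ] (rule 3).
All other segments surface unchanged.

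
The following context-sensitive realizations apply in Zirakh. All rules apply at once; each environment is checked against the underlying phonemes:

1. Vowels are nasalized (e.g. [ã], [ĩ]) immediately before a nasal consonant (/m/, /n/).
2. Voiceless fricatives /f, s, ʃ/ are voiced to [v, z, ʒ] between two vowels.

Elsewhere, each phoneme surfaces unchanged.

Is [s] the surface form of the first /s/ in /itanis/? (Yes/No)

/s/ (word-final) fails the environment for rule 2, so it stays [s].
The actual realization is [s], which matches [s].

Yes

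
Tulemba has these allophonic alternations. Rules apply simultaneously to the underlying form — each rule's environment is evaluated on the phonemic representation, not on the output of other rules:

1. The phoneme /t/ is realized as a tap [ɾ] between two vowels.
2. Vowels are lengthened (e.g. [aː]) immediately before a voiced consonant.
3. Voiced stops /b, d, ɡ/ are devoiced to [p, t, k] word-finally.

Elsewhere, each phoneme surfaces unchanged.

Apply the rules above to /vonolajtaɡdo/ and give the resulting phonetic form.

/v/ — not in any rule's target class → [v].
/o/ (between /v/ and /n/) occurs before a voiced consonant → [oː] by rule 2.
/n/ — not in any rule's target class → [n].
/o/ meets the environment for rule 2 (before a voiced consonant) → [oː].
/l/ stays [l].
/a/ (between /l/ and /j/): before a voiced consonant, so rule 2 applies → [aː].
/j/ (between /a/ and /t/): no rule targets it → [j].
/t/ — between /j/ and /a/; rule 1 does not apply here → [t].
/a/ (between /t/ and /ɡ/): before a voiced consonant, so rule 2 applies → [aː].
/ɡ/ (between /a/ and /d/): rule 3 targets it, but not word-finally → unchanged [ɡ].
/d/ (between /ɡ/ and /o/) is in the target of rule 3 but the environment (word-finally) is not met → [d].
/o/ (word-final) fails the environment for rule 2, so it stays [o].

[voːnoːlaːjtaːɡdo]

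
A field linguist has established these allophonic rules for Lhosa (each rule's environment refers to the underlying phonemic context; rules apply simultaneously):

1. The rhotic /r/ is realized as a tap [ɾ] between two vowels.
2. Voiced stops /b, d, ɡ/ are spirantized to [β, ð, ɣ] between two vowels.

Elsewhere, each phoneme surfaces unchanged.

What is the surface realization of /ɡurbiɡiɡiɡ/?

[ɡurbiɣiɣiɡ]

/ɡ/ (word-initial) is in the target of rule 2 but the environment (between two vowels) is not met → [ɡ].
/u/ (between /ɡ/ and /r/): no rule targets it → [u].
/r/ (between /u/ and /b/): rule 1 targets it, but not between two vowels → unchanged [r].
/b/ (between /r/ and /i/) fails the environment for rule 2, so it stays [b].
/i/ — not in any rule's target class → [i].
Rule 2 applies to /ɡ/ (between /i/ and /i/: between two vowels) → [ɣ].
/i/ — not in any rule's target class → [i].
/ɡ/ meets the environment for rule 2 (between two vowels) → [ɣ].
/i/ (between /ɡ/ and /ɡ/) is unaffected → [i].
/ɡ/ (word-final) fails the environment for rule 2, so it stays [ɡ].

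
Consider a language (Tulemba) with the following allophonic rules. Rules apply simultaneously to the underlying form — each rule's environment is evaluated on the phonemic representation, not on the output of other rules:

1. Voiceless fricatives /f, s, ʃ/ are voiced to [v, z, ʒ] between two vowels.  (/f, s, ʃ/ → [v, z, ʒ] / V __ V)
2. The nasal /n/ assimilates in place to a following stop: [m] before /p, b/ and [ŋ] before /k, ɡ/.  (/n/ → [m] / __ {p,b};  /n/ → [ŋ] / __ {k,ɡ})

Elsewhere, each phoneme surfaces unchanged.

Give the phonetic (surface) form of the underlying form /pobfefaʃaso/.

[pobfevaʒazo]

/f/ — between /b/ and /e/; rule 1 does not apply here → [f].
/f/ — between /e/ and /a/, between two vowels — surfaces as [v] (rule 1).
/ʃ/ meets the environment for rule 1 (between two vowels) → [ʒ].
/s/ (between /a/ and /o/): between two vowels, so rule 1 applies → [z].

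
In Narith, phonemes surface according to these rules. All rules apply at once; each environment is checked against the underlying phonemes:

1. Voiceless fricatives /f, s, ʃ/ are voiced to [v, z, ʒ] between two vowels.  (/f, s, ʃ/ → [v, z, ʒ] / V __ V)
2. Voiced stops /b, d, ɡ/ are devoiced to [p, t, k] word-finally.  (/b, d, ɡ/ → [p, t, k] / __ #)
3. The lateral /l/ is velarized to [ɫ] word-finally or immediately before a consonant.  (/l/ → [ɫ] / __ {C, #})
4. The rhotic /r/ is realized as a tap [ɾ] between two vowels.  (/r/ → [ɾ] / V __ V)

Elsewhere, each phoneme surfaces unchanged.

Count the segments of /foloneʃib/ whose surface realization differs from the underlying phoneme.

2

Segments that undergo a rule: /ʃ/ → [ʒ] (rule 1); /b/ → [p] (rule 2).
All other segments surface unchanged.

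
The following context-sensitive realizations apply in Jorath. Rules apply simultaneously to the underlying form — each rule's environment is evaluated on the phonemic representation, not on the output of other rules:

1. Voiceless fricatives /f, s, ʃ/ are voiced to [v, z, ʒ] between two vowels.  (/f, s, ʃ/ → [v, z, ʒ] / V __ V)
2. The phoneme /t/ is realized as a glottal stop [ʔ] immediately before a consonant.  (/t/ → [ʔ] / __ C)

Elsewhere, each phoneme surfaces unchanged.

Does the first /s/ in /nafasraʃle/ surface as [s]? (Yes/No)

/s/ — between /a/ and /r/; rule 1 does not apply here → [s].
The actual realization is [s], which matches [s].

Yes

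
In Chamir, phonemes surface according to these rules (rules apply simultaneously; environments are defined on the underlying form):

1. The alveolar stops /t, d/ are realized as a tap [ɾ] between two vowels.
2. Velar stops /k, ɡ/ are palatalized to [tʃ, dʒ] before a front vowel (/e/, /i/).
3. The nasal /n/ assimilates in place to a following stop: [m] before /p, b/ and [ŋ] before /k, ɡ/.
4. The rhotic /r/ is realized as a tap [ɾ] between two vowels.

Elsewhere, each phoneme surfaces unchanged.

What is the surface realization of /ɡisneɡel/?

[dʒisnedʒel]

Rule 2 applies to /ɡ/ (word-initial: before a front vowel) → [dʒ].
/i/ — not in any rule's target class → [i].
/s/ — not in any rule's target class → [s].
/n/ — between /s/ and /e/; rule 3 does not apply here → [n].
/e/ — not in any rule's target class → [e].
Rule 2 applies to /ɡ/ (between /e/ and /e/: before a front vowel) → [dʒ].
/e/ (between /ɡ/ and /l/): no rule targets it → [e].
/l/ (word-final) is unaffected → [l].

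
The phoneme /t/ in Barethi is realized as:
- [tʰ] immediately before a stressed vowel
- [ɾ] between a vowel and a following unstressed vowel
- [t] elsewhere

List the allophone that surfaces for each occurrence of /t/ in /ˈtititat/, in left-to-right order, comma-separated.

Occurrence 1 (position 1): immediately before a stressed vowel → [tʰ].
Occurrence 2 (position 3): between a vowel and an unstressed vowel → [ɾ].
Occurrence 3 (position 5): between a vowel and an unstressed vowel → [ɾ].
Occurrence 4 (position 7): no conditioning environment matches → elsewhere allophone [t].

[tʰ], [ɾ], [ɾ], [t]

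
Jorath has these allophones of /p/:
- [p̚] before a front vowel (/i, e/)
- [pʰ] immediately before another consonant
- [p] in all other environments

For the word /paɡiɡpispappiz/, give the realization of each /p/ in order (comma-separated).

[p], [p̚], [p], [pʰ], [p̚]

Occurrence 1 (position 1): no conditioning environment matches → elsewhere allophone [p].
Occurrence 2 (position 6): before a front vowel (/i, e/) → [p̚].
Occurrence 3 (position 9): no conditioning environment matches → elsewhere allophone [p].
Occurrence 4 (position 11): immediately before another consonant → [pʰ].
Occurrence 5 (position 12): before a front vowel (/i, e/) → [p̚].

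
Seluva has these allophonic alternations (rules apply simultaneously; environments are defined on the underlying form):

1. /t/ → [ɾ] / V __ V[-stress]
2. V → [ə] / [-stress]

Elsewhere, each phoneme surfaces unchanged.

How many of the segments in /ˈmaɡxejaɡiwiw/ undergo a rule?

4

Segments that undergo a rule: /e/ → [ə] (rule 2); /a/ → [ə] (rule 2); /i/ → [ə] (rule 2); /i/ → [ə] (rule 2).
All other segments surface unchanged.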